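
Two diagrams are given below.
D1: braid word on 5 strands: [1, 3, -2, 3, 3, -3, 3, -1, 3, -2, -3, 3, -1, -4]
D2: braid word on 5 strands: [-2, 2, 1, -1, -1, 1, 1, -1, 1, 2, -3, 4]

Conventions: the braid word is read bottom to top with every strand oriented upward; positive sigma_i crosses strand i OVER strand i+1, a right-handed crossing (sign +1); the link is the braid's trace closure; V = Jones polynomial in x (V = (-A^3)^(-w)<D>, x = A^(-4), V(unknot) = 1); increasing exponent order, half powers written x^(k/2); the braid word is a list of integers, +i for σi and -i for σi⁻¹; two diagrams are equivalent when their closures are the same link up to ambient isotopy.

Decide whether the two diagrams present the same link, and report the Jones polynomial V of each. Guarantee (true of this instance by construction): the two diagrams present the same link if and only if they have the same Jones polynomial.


equivalent: no
D1 (bracket A^-20 - 2A^-16 + 2A^-12 - 2A^-8 + 2A^-4 - 1 + A^4; 14 crossings at w = 0): V = x^-1 - 1 + 2x - 2x^2 + 2x^3 - 2x^4 + x^5
V(D2) = 1  [12 crossings, <D> = A^6, w = +2]
observation: comparing 2 Jones polynomials yields 2 groups


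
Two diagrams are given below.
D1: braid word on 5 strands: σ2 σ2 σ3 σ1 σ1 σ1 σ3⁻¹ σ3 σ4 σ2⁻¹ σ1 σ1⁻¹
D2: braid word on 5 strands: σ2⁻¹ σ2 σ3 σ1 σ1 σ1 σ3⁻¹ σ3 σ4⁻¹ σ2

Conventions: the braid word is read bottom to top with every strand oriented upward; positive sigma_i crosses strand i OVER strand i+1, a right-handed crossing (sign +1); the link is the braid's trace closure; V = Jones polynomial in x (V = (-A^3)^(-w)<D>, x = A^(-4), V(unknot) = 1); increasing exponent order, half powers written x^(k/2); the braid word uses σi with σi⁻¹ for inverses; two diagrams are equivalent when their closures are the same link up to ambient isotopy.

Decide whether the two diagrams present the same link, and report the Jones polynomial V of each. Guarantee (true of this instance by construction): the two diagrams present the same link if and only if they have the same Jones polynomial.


equivalent: yes
D1 (bracket -A^2 + A^6 + A^14; 12 crossings at w = +6): V = x + x^3 - x^4
D2 (bracket -A^-4 + 1 + A^8; 10 crossings at w = +4): V = x + x^3 - x^4
key observation: Markov moves rewrite D1 (12 crossings) into D2 (10)


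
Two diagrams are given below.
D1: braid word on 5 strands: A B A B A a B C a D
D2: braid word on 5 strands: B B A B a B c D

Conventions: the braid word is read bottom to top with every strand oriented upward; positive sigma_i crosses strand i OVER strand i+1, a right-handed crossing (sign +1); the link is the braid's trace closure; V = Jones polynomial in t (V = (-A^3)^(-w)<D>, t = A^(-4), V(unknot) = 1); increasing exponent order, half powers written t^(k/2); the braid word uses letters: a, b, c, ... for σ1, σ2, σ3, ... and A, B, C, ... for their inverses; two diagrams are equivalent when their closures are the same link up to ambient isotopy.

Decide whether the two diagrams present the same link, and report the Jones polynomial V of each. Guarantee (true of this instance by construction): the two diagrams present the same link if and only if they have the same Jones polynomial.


equivalent: yes
V(D1) = -t^-4 + t^-3 + t^-1  (w -6, c 10, <D> = A^-14 + A^-6 - A^-2)
D2 (bracket A^-8 + 1 - A^4; 8 crossings at w = -4): V = -t^-4 + t^-3 + t^-1
why: D2 (8 crossings) and D1 (10) are Markov-related braid presentations


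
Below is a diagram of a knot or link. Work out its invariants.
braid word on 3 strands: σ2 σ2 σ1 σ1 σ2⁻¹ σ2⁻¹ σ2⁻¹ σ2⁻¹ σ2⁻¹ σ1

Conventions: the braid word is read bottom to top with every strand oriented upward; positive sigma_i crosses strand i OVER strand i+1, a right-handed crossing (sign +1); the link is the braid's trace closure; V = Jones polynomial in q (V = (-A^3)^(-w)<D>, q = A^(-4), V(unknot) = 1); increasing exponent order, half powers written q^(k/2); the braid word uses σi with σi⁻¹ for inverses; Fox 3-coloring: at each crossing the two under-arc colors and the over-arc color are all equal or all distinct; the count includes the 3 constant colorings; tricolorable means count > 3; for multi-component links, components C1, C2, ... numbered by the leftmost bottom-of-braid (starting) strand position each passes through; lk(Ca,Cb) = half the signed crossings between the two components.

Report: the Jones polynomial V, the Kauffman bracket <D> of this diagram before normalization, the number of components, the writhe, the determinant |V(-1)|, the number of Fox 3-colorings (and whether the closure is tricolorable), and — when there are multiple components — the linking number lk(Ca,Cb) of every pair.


Jones polynomial: V(q) = -q^-4 + q^-3 - q^-2 + 2q^-1 - 1 + 2q - q^2 + q^3 - q^4
<D> = -A^-16 + A^-12 - A^-8 + 2A^-4 - 1 + 2A^4 - A^8 + A^12 - A^16; writhe 0
components 1, writhe 0 (10 crossings)
3-colorings: 3 of 3^10, det 11 — not tricolorable
note: the span of V is 8, forcing >= 8 crossings in any diagram


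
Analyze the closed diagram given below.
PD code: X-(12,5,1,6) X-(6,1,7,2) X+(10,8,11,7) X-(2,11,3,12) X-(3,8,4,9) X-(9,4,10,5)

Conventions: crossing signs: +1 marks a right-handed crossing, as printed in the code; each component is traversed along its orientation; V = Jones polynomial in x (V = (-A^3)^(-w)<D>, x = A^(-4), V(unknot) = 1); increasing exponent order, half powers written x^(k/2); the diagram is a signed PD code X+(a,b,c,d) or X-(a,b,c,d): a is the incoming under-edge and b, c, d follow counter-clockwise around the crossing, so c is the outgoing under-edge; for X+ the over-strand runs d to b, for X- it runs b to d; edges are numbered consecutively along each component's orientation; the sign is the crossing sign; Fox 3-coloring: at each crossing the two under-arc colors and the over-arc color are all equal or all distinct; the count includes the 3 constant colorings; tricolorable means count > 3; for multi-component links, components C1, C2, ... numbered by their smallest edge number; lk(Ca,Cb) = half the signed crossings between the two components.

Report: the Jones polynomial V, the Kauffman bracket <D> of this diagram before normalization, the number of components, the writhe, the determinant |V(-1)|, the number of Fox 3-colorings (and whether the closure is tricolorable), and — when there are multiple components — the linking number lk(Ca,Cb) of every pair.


V(x) = -x^-6 + x^-5 - x^-4 + 2x^-3 - x^-2 + x^-1
bracket: A^-8 - A^-4 + 2 - A^4 + A^8 - A^12, w = -4
1 component, writhe -4, over 6 crossings
det 7, colorings 3 of 3^6 — not tricolorable
observation: the span of V is 5, forcing >= 5 crossings in any diagram


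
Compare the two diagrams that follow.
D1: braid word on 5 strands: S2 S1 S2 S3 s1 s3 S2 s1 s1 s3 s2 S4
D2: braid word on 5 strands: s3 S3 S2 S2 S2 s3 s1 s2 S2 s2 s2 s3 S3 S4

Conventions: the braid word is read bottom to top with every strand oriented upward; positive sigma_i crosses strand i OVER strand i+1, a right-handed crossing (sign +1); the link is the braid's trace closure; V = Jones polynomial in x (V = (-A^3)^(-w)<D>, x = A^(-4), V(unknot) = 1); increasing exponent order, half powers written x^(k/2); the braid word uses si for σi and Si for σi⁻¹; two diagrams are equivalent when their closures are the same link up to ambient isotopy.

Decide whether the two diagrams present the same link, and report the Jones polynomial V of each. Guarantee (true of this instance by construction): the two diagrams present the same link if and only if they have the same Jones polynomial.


equivalent: no
V(D1) = x^-2 - x^-1 + 1 - x + x^2  (w 0, c 12, <D> = A^-8 - A^-4 + 1 - A^4 + A^8)
V(D2) = 1  (w 0, c 14, <D> = 1)
why: 2 classes among 2 diagrams; unequal V(x) rules out equality


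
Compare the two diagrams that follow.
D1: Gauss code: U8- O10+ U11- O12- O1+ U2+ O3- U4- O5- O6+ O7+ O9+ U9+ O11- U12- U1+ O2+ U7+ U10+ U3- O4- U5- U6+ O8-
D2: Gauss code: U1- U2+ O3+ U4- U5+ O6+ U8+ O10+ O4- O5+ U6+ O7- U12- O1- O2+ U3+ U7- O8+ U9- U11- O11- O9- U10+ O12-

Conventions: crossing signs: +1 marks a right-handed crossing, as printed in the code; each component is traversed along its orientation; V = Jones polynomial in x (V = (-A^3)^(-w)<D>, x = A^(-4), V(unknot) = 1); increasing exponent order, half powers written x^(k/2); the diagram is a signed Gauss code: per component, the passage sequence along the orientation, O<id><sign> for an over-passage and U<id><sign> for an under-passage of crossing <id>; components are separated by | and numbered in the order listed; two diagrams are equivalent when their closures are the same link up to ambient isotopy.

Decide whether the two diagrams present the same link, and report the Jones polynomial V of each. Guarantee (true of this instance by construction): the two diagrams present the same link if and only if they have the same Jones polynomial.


equivalent: no
V(D1) = 1  (w 0, c 12, <D> = 1)
V(D2) = x + x^3 - x^4  (w 0, c 12, <D> = -A^-16 + A^-12 + A^-4)
why: comparing 2 Jones polynomials yields 2 groups


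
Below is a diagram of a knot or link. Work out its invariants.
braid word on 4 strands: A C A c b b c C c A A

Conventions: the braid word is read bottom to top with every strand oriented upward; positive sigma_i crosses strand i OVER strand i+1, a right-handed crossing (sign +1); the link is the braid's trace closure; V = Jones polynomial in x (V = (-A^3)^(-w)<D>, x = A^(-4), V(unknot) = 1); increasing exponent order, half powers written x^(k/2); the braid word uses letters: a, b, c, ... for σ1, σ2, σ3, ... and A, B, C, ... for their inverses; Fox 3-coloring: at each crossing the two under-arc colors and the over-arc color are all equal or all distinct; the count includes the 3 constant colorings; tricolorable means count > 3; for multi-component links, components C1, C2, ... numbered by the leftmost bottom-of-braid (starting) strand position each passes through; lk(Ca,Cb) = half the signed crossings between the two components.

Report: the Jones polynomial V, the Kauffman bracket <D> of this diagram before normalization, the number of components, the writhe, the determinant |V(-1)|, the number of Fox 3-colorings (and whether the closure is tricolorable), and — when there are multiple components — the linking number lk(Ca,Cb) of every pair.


V(x) = x^-5 - x^-4 + 2x^-3 - x^-2 + 2x^-1 + x
bracket: -A^-7 - 2A + A^5 - 2A^9 + A^13 - A^17, w = -1
3 components, writhe -1, over 11 crossings
lk(C1,C2) = -2
linking number lk(C1,C3) = 0
lk(C2,C3): +1
det 8, colorings 3 of 3^11 — not tricolorable
observation: det 8 = |V(-1)|; not divisible by 3, so not tricolorable


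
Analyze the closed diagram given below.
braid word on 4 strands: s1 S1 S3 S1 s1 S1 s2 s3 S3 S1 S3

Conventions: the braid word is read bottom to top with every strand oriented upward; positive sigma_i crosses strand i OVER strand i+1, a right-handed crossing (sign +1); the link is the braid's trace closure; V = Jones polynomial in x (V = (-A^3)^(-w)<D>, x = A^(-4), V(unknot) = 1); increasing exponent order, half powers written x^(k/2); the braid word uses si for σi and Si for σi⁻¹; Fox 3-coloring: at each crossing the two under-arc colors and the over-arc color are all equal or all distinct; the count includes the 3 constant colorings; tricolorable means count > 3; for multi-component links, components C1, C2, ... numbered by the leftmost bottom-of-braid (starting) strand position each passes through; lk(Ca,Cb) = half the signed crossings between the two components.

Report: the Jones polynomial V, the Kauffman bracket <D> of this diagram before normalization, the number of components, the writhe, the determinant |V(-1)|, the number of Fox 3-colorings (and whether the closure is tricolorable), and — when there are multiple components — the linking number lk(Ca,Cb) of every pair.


Jones polynomial: V(x) = x^-5 + 2x^-3 + x^-1
<D> = -A^-5 - 2A^3 - A^11; writhe -3
components 3, writhe -3 (11 crossings)
linking number lk(C1,C2) = -1
lk(C1,C3): -1
lk(C2,C3) = 0
3-colorings: 3 of 3^11, det 4 — not tricolorable
note: summing lk over 3 pairs gives -2


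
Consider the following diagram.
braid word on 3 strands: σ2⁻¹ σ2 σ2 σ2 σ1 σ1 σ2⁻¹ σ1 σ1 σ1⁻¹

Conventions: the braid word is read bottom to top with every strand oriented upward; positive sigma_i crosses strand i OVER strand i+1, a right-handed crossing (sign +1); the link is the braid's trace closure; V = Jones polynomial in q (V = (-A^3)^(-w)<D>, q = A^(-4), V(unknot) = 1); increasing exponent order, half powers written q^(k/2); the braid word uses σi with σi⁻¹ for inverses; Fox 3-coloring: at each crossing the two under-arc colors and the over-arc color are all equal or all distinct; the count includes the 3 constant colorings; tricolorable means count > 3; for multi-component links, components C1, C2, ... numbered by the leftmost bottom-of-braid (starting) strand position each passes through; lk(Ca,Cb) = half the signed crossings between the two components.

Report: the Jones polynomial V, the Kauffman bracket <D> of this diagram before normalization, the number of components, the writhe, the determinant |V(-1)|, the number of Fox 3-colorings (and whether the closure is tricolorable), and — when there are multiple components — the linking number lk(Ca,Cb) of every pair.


V(q) = q - q^2 + 2q^3 - q^4 + q^5 - q^6
bracket: -A^-12 + A^-8 - A^-4 + 2 - A^4 + A^8, w = +4
1 component, writhe +4, over 10 crossings
det 7, colorings 3 of 3^10 — not tricolorable
observation: V spans 5 powers of q: at least 5 crossings in any diagram


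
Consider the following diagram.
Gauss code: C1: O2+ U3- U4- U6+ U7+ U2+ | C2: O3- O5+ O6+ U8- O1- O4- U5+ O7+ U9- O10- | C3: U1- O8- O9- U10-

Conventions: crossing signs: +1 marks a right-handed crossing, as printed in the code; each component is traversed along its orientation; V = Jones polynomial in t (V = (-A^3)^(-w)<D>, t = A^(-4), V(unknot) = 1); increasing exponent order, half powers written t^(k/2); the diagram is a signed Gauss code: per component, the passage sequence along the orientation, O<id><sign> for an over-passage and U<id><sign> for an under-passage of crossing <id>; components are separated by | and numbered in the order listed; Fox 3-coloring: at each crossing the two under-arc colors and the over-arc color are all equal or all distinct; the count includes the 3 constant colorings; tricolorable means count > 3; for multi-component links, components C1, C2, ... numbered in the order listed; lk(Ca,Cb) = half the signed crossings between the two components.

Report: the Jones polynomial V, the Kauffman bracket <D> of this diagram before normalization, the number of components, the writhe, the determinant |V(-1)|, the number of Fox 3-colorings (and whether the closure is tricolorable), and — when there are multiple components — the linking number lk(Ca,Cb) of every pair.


Jones polynomial: V(t) = t^-5 + t^-4 + t^-3 + 1
<D> = A^-6 + A^6 + A^10 + A^14; writhe -2
components 3, writhe -2 (10 crossings)
linking number lk(C1,C2) = 0
lk(C1,C3): 0
lk(C2,C3) = -2
3-colorings: 9 of 3^10, det 0 — tricolorable
note: the 3 component pairs carry total linking -2


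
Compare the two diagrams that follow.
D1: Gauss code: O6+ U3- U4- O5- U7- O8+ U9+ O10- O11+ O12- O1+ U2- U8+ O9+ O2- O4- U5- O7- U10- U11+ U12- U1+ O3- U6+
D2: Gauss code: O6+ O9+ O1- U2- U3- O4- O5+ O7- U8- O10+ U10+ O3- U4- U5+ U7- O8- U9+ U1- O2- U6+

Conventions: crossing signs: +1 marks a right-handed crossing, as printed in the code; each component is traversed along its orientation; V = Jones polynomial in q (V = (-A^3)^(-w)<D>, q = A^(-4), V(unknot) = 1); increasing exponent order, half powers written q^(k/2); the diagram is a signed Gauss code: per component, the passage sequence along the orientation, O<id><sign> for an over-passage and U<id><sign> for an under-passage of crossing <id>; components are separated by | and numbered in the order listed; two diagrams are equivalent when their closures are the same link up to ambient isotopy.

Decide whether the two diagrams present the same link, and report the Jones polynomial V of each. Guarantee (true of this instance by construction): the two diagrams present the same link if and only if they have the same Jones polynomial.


equivalent: yes
D1 (bracket A^-2 + A^6 - A^10; 12 crossings at w = -2): V = -q^-4 + q^-3 + q^-1
V(D2) = -q^-4 + q^-3 + q^-1  (w -2, c 10, <D> = A^-2 + A^6 - A^10)
key observation: Reidemeister moves carry D1 (12 crossings) to D2 (10)


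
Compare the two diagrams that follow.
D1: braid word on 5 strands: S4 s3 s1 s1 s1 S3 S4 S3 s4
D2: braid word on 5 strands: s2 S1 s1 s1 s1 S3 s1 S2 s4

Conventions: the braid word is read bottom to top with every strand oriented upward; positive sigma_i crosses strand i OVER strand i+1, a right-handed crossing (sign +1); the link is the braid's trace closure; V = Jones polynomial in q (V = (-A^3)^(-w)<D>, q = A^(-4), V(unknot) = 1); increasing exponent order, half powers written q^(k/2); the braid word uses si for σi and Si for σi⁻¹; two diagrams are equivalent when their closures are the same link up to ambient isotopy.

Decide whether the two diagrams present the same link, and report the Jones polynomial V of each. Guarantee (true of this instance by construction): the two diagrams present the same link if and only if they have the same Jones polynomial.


equivalent: yes
V(D1) = -q^(1/2) - q^(3/2) - q^(5/2) + q^(9/2)  (w +1, c 9, <D> = -A^-15 + A^-7 + A^-3 + A)
D2 (bracket -A^-9 + A^-1 + A^3 + A^7; 9 crossings at w = +3): V = -q^(1/2) - q^(3/2) - q^(5/2) + q^(9/2)
why: D2 (9 crossings) and D1 (9) are Markov-related braid presentations


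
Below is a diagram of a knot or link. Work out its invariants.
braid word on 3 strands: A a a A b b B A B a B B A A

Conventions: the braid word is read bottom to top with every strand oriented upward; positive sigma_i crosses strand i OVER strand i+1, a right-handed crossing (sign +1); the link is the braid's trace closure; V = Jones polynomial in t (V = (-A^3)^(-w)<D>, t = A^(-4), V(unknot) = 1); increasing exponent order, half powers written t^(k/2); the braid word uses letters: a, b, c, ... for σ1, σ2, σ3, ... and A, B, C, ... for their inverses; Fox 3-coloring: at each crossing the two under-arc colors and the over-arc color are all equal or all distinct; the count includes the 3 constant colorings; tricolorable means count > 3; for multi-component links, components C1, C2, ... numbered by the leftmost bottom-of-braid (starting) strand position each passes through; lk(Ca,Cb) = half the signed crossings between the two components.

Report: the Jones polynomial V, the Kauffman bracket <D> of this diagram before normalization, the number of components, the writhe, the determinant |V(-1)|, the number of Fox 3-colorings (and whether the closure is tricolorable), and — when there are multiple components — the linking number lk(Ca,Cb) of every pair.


Jones polynomial: V(t) = t^-7 - 2t^-6 + 2t^-5 - 3t^-4 + 3t^-3 - 2t^-2 + 2t^-1
<D> = 2A^-8 - 2A^-4 + 3 - 3A^4 + 2A^8 - 2A^12 + A^16; writhe -4
components 1, writhe -4 (14 crossings)
3-colorings: 9 of 3^14, det 15 — tricolorable
note: V spans 6 powers of t: at least 6 crossings in any diagram


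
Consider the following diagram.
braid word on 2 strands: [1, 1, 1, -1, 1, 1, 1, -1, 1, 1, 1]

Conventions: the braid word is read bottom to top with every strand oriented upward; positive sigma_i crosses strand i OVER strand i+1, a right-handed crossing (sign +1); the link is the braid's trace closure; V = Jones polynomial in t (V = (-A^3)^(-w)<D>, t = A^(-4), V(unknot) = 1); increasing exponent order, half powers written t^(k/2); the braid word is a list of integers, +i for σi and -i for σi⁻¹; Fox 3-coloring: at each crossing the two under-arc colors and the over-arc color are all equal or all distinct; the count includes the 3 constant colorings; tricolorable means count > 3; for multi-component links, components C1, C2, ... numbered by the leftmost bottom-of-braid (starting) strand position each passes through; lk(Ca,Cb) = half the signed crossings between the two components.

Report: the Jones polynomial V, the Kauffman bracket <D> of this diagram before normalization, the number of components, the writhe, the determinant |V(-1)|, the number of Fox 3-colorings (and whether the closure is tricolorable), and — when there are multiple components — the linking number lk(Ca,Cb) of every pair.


V = t^3 + t^5 - t^6 + t^7 - t^8 + t^9 - t^10
<D> = A^-19 - A^-15 + A^-11 - A^-7 + A^-3 - A - A^9 (w = +7)
1 component over 11 crossings, w = +7
3 Fox colorings among 3^11, |V(-1)| = 7: not tricolorable
why: inverse pairs cancel, leaving σ1 σ1 σ1 σ1 σ1 σ1 σ1


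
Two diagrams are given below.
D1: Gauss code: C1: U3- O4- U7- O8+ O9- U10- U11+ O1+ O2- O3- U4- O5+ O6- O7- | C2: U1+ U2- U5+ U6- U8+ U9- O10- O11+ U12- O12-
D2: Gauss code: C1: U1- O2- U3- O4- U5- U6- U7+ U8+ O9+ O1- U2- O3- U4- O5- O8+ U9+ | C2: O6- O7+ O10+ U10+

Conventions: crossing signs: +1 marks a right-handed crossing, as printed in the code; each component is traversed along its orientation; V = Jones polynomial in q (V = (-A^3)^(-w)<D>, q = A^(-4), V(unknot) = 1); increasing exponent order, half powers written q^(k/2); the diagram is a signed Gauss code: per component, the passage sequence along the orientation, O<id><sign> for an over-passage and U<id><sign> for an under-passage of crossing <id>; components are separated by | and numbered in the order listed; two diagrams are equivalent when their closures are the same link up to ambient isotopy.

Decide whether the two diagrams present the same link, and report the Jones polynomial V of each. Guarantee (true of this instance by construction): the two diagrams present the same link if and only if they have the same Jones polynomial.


equivalent: yes
V(D1) = q^(-9/2) - q^(-5/2) - q^(-3/2) - q^(-1/2)  (w -4, c 12, <D> = -A^-10 - A^-6 - A^-2 + A^6)
D2 (bracket -A^-4 - 1 - A^4 + A^12; 10 crossings at w = -2): V = q^(-9/2) - q^(-5/2) - q^(-3/2) - q^(-1/2)
why: Reidemeister moves carry D1 (12 crossings) to D2 (10)


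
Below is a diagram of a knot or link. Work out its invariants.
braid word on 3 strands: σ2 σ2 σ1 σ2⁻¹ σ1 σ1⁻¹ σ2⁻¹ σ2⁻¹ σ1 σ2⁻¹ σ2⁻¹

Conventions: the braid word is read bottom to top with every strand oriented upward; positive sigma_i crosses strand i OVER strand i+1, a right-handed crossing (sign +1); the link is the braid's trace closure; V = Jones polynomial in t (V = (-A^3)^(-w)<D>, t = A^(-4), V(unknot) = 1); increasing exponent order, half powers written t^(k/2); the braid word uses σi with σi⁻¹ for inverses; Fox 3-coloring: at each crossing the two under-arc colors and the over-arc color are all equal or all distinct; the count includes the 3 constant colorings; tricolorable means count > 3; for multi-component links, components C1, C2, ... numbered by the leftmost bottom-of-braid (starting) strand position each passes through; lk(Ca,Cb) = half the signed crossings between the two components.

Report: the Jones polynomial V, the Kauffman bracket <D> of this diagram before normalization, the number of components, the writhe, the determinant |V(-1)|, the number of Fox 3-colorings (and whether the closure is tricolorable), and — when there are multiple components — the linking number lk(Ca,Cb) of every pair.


V(t) = t^(-7/2) - t^(-5/2) + t^(-3/2) - 2t^(-1/2) - t^(3/2)
bracket: A^-9 + 2A^-1 - A^3 + A^7 - A^11, w = -1
2 components, writhe -1, over 11 crossings
lk(C1,C2) = +1
det 6, colorings 9 of 3^11 — tricolorable
observation: free reduction leaves σ2 σ2 σ1 σ2⁻¹ σ2⁻¹ σ2⁻¹ σ1 σ2⁻¹ σ2⁻¹ of the original 11 letters


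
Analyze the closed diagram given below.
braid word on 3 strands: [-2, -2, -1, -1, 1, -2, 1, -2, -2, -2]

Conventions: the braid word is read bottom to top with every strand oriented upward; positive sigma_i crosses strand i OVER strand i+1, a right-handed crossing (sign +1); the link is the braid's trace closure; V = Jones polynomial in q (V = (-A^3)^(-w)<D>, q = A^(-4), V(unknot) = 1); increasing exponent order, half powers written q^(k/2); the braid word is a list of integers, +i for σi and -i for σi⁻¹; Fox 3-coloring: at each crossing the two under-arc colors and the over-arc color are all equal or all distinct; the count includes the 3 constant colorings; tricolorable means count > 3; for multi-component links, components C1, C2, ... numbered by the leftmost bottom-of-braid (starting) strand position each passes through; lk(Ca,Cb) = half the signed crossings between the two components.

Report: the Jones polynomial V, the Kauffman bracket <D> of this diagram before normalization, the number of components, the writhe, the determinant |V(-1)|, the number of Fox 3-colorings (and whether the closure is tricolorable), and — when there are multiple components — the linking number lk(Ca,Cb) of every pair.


V = -q^-7 + q^-6 - q^-5 + q^-4 + q^-2
<D> = A^-10 + A^-2 - A^2 + A^6 - A^10 (w = -6)
1 component over 10 crossings, w = -6
3 Fox colorings among 3^10, |V(-1)| = 5: not tricolorable
why: |V(-1)| = 5: so not tricolorable, since 3 does not divide 5


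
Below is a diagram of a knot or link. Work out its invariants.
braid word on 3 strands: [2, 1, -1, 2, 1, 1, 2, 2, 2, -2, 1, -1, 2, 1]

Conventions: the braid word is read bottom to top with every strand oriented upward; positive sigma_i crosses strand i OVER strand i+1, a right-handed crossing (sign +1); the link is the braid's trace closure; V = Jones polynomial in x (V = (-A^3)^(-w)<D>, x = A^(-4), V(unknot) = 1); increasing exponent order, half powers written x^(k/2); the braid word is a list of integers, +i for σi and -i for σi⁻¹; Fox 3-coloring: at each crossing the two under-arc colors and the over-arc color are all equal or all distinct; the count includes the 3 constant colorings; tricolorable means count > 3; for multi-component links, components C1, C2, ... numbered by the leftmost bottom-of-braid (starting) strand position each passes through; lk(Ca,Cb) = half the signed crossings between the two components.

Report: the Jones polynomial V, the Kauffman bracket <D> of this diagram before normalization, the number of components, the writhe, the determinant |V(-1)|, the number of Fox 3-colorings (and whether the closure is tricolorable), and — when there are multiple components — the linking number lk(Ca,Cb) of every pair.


Jones polynomial: V(x) = x^3 + x^5 - x^8
<D> = -A^-8 + A^4 + A^12; writhe +8
components 1, writhe +8 (14 crossings)
3-colorings: 9 of 3^14, det 3 — tricolorable
note: the word shrinks to σ2 σ2 σ1 σ1 σ2 σ2 σ2 σ1 after cancelling


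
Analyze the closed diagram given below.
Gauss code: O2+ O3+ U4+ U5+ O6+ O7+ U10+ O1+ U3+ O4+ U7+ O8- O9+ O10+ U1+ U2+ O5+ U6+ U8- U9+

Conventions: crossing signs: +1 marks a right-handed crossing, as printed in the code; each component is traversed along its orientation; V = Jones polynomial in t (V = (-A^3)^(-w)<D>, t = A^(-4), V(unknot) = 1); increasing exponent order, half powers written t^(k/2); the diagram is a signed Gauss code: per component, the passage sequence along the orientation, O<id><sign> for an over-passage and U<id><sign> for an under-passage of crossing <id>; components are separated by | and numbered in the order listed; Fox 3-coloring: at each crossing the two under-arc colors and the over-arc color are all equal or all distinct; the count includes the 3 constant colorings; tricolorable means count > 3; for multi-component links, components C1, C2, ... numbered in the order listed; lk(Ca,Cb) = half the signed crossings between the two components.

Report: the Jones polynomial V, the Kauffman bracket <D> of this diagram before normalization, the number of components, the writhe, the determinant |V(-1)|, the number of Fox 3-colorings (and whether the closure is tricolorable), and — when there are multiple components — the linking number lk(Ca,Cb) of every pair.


Jones polynomial: V(t) = t^3 + t^5 - t^8
<D> = -A^-8 + A^4 + A^12; writhe +8
components 1, writhe +8 (10 crossings)
3-colorings: 9 of 3^10, det 3 — tricolorable
note: w = +8 (over 10 crossings) is diagram-only; (-A^3)^(-8) removes it from V


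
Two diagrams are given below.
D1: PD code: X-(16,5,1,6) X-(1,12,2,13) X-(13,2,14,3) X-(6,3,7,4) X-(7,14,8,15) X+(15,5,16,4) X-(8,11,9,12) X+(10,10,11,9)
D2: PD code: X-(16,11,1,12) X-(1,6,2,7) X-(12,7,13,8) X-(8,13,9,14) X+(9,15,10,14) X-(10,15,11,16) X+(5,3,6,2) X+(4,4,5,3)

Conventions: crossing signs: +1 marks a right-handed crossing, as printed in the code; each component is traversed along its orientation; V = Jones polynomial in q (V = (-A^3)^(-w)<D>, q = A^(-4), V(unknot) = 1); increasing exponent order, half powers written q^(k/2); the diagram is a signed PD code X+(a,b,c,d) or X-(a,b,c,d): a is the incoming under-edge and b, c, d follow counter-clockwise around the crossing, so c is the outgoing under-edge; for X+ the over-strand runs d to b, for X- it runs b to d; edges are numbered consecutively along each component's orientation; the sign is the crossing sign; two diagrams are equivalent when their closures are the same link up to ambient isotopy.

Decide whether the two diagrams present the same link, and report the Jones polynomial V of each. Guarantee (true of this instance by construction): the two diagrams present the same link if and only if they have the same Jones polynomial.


equivalent: yes
D1 (bracket A^-8 + 1 - A^4; 8 crossings at w = -4): V = -q^-4 + q^-3 + q^-1
V(D2) = -q^-4 + q^-3 + q^-1  (w -2, c 8, <D> = A^-2 + A^6 - A^10)
key observation: all 2 diagrams share one V(q), hence one class


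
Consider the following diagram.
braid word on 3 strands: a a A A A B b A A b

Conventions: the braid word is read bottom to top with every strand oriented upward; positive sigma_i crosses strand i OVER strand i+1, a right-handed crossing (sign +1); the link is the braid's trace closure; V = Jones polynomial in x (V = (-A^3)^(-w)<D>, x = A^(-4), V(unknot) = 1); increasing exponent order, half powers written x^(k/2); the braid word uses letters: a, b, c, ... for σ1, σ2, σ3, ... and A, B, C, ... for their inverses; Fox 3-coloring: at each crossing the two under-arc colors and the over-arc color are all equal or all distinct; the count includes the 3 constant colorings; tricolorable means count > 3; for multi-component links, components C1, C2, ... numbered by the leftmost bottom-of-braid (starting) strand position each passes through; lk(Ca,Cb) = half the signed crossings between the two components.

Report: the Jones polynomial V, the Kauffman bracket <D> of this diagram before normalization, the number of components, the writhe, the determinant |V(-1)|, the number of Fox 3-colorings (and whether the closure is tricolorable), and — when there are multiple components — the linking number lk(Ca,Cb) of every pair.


V = -x^-4 + x^-3 + x^-1
<D> = A^-2 + A^6 - A^10 (w = -2)
1 component over 10 crossings, w = -2
9 Fox colorings among 3^10, |V(-1)| = 3: tricolorable
why: V spans 3 powers of x: at least 3 crossings in any diagram


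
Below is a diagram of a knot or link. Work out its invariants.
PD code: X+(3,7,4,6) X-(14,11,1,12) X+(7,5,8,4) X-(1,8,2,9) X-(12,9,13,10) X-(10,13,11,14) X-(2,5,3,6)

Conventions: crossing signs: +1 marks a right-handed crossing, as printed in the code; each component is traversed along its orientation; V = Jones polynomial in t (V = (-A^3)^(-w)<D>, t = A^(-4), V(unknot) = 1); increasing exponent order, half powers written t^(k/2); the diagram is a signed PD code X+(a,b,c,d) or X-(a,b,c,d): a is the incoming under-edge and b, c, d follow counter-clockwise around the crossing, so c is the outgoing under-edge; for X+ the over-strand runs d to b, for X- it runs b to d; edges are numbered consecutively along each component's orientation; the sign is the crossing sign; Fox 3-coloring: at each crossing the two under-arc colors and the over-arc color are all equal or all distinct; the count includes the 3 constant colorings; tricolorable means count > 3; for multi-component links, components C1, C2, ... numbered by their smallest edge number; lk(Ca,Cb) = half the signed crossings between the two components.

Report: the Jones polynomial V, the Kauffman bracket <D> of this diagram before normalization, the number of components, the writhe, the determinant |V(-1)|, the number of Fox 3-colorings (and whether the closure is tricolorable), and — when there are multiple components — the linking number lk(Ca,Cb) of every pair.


V = -t^-4 + t^-3 + t^-1
<D> = -A^-5 - A^3 + A^7 (w = -3)
1 component over 7 crossings, w = -3
9 Fox colorings among 3^7, |V(-1)| = 3: tricolorable
why: w = -3 (over 7 crossings) is diagram-only; (-A^3)^(3) removes it from V


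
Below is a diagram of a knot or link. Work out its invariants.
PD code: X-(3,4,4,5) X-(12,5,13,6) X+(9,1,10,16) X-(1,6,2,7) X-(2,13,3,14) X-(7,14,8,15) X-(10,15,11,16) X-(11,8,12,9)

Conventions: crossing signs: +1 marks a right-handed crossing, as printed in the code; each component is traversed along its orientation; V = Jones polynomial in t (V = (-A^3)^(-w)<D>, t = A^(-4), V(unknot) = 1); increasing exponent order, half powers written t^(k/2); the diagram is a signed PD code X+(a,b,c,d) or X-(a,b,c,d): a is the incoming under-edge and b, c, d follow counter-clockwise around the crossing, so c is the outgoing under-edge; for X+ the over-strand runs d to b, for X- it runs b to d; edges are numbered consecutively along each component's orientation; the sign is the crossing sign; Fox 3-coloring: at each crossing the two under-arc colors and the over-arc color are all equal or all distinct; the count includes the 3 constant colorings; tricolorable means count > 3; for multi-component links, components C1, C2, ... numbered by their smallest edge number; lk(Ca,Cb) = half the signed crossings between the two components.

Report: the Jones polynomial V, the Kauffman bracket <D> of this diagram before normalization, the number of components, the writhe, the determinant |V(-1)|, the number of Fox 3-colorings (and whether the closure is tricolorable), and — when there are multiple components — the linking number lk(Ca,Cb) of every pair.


V(t) = -t^-4 + t^-3 + t^-1
bracket: A^-14 + A^-6 - A^-2, w = -6
1 component, writhe -6, over 8 crossings
det 3, colorings 9 of 3^8 — tricolorable
observation: V spans 3 powers of t: at least 3 crossings in any diagram


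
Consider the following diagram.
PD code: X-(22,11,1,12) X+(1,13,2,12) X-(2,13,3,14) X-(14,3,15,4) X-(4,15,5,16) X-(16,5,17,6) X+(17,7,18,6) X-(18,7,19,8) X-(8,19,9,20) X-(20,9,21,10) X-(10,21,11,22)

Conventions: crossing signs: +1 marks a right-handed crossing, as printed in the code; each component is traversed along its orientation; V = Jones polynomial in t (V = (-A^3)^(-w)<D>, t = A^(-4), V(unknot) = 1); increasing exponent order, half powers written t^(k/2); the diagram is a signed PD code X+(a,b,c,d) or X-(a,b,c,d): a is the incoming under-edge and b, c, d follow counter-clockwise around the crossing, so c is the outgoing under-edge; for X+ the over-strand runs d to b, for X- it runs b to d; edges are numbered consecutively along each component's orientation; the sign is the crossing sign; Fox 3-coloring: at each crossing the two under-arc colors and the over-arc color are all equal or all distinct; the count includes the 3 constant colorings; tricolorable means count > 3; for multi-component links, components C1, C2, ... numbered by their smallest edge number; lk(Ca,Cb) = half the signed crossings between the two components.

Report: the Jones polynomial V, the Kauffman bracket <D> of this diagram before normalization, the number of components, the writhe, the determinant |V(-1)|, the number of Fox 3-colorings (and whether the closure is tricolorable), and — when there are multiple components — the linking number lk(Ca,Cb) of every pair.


V(t) = -t^-10 + t^-9 - t^-8 + t^-7 - t^-6 + t^-5 + t^-3
bracket: -A^-9 - A^-1 + A^3 - A^7 + A^11 - A^15 + A^19, w = -7
1 component, writhe -7, over 11 crossings
det 7, colorings 3 of 3^11 — not tricolorable
observation: w = -7 (over 11 crossings) is diagram-only; (-A^3)^(7) removes it from V


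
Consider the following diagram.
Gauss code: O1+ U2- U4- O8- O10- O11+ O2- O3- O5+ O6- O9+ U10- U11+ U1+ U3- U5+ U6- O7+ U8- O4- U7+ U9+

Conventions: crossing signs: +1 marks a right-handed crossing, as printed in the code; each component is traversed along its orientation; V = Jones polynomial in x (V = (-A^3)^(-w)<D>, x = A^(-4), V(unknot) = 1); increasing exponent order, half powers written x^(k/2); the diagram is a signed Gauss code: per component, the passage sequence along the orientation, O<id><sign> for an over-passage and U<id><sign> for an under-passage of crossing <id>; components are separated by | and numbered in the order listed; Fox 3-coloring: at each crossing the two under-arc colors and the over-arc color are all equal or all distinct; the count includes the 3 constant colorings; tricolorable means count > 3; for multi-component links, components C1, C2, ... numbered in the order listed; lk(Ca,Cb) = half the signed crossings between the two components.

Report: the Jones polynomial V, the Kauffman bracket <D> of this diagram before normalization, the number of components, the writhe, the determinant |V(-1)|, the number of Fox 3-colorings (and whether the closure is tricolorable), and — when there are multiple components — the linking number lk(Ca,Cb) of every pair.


V = x^-2 - x^-1 + 1 - x + x^2
<D> = -A^-11 + A^-7 - A^-3 + A - A^5 (w = -1)
1 component over 11 crossings, w = -1
3 Fox colorings among 3^11, |V(-1)| = 5: not tricolorable
why: w = -1 shifts under R1 moves; the (-A^3)^(1) factor cancels that in V


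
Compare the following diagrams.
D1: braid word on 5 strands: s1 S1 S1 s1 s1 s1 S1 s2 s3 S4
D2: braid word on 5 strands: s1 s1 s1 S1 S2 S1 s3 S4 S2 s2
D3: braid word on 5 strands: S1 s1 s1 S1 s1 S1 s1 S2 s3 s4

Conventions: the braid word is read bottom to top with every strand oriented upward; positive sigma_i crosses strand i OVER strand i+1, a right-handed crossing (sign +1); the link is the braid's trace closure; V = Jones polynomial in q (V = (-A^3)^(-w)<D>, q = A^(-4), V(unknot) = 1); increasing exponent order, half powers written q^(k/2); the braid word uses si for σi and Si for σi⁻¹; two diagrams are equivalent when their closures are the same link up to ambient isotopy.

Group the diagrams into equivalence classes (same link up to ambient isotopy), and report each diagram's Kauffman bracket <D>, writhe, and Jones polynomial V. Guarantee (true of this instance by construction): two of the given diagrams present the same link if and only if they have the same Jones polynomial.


equivalence classes: {D1, D2, D3}
D1 (bracket A^6; 10 crossings at w = +2): V = 1
D2 (bracket 1; 10 crossings at w = 0): V = 1
V(D3) = 1  (w +2, c 10, <D> = A^6)
observation: one V(q) for all 3 diagrams — one class (guaranteed)


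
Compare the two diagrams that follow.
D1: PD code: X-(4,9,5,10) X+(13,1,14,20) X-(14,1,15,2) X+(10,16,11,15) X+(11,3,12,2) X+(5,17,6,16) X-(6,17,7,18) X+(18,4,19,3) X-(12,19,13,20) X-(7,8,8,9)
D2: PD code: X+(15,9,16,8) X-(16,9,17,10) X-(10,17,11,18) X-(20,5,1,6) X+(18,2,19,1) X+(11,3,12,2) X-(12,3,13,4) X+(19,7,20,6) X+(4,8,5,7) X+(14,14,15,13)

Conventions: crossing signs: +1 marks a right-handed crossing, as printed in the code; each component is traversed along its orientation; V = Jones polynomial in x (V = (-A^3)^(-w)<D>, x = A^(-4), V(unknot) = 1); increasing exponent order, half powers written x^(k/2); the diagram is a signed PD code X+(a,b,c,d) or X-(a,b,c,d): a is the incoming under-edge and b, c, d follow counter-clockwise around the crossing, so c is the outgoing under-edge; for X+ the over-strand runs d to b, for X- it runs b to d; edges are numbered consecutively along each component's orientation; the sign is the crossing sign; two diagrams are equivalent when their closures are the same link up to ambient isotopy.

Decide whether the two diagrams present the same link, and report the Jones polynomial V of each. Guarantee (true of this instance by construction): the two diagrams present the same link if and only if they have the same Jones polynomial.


equivalent: yes
V(D1) = 1  (w 0, c 10, <D> = 1)
V(D2) = 1  (w +2, c 10, <D> = A^6)
why: from 10 to 10 crossings by R-moves: one link, two diagrams
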